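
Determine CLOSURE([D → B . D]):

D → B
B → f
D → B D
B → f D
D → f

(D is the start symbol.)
To compute CLOSURE, for each item [A → α.Bβ] where B is a non-terminal, add [B → .γ] for all productions B → γ; repeat for the newly added items until nothing changes.

Start with: [D → B . D]
  [D → B . D] has the dot before D: add [D → . B], [D → . B D], [D → . f]
  [D → . B] has the dot before B: add [B → . f], [B → . f D]
No further items can be added.

CLOSURE = { [B → . f D], [B → . f], [D → . B D], [D → . B], [D → . f], [D → B . D] }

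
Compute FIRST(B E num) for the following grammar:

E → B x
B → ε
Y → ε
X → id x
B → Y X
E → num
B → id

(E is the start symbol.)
FIRST sets of the non-terminals involved (from the grammar, by fixed-point iteration):
  FIRST(B) = { 'id', ε }
  FIRST(E) = { 'id', 'num', 'x' }

To compute FIRST(B E num), process the symbols left to right:
Symbol B is a non-terminal. Add FIRST(B) \ {ε} = { 'id' }
B is nullable (ε ∈ FIRST(B)), continue to the next symbol.
Symbol E is a non-terminal. Add FIRST(E) \ {ε} = { 'id', 'num', 'x' }
E is not nullable (ε ∉ FIRST(E)), so stop here.
FIRST(B E num) = { 'id', 'num', 'x' }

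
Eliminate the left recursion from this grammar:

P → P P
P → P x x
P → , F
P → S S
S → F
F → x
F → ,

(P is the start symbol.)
P → , F P'
P → S S P'
P' → P P'
P' → x x P'
P' → ε
S → F
F → x
F → ,

P is directly left-recursive. The standard transformation for
  A → A α₁ | ... | A α_m | β₁ | ... | β_n
is
  A  → β₁ A' | ... | β_n A'
  A' → α₁ A' | ... | α_m A' | ε

P → , F becomes P → , F P'
P → S S becomes P → S S P'
P → P P becomes P' → P P'
P → P x x becomes P' → x x P'
Add P' → ε

Productions for other non-terminals are unchanged:
  S → F
  F → x
  F → ,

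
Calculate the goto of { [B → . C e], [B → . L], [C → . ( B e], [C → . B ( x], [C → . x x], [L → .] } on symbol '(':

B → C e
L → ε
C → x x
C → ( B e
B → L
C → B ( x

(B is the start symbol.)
GOTO(I, '(') = CLOSURE({ [A → αX.β] : [A → α.Xβ] ∈ I, X = '(' })

Items with dot before '(', with the dot advanced:
  [C → . ( B e] → [C → ( . B e]
Closure of the advanced items:
  [C → ( . B e] has the dot before B: add [B → . C e], [B → . L]
  [B → . C e] has the dot before C: add [C → . x x], [C → . ( B e], [C → . B ( x]
  [B → . L] has the dot before L: add [L → .]

GOTO = { [B → . C e], [B → . L], [C → ( . B e], [C → . ( B e], [C → . B ( x], [C → . x x], [L → .] }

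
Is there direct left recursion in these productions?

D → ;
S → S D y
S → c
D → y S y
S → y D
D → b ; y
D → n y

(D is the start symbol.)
Yes, S is left-recursive

Direct left recursion occurs when N → N α for some non-terminal N (the right-hand side begins with the left-hand side itself).

D → ;: starts with ';'
S → S D y: LEFT RECURSIVE (starts with S)
S → c: starts with c
D → y S y: starts with y
S → y D: starts with y
D → b ; y: starts with b
D → n y: starts with n

The grammar has direct left recursion on: S.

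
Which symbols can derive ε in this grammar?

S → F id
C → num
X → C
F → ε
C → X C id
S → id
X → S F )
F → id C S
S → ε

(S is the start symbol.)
ε-productions: F → ε, S → ε
So F, S are immediately nullable.
No further non-terminal can be added: every production for the remaining non-terminals contains a terminal or a non-nullable non-terminal.
Nullable = { 'F', 'S' }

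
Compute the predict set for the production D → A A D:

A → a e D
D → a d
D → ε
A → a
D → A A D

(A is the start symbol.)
{ 'a' }

PREDICT(D → A A D) = (FIRST(RHS) \ {ε}) ∪ (FOLLOW(D) if ε ∈ FIRST(RHS), i.e. RHS ⇒* ε)
FIRST(A) = { 'a' }
FIRST(A A D) = { 'a' }
ε ∉ FIRST(A A D), so FOLLOW(D) is not added.
PREDICT(D → A A D) = { 'a' }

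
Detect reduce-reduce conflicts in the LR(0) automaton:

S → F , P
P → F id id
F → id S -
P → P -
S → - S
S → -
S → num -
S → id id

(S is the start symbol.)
Augment with S' → S and build the canonical LR(0) collection (I0 = CLOSURE({[S' → . S]}), then GOTO on every symbol after a dot until no new states appear). It has 18 states:
  I0: { [F → . id S -], [S → . - S], [S → . -], [S → . F , P], [S → . id id], [S → . num -], [S' → . S] }  — shift
  I1: { [F → . id S -], [S → - . S], [S → - .], [S → . - S], [S → . -], [S → . F , P], [S → . id id], [S → . num -] }  — shift, reduce
  I2: { [S → F . , P] }  — shift
  I3: { [S' → S .] }  — accept
  I4: { [F → . id S -], [F → id . S -], [S → . - S], [S → . -], [S → . F , P], [S → . id id], [S → . num -], [S → id . id] }  — shift
  I5: { [S → num . -] }  — shift
  I6: { [S → num - .] }  — reduce
  I7: { [F → id S . -] }  — shift
  I8: { [F → . id S -], [F → id . S -], [S → . - S], [S → . -], [S → . F , P], [S → . id id], [S → . num -], [S → id . id], [S → id id .] }  — shift, reduce
  I9: { [F → id S - .] }  — reduce
  I10: { [F → . id S -], [P → . F id id], [P → . P -], [S → F , . P] }  — shift
  I11: { [P → F . id id] }  — shift
  I12: { [P → P . -], [S → F , P .] }  — shift, reduce
  I13: { [F → . id S -], [F → id . S -], [S → . - S], [S → . -], [S → . F , P], [S → . id id], [S → . num -] }  — shift
  I14: { [P → P - .] }  — reduce
  I15: { [P → F id . id] }  — shift
  I16: { [P → F id id .] }  — reduce
  I17: { [S → - S .] }  — reduce

No state contains more than one complete item.

Answer: No reduce-reduce conflicts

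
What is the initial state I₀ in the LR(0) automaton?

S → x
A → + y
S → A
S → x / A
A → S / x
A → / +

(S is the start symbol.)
{ [A → . + y], [A → . / +], [A → . S / x], [S → . A], [S → . x / A], [S → . x], [S' → . S] }

First, augment the grammar with S' → S
I₀ = CLOSURE({ [S' → . S] }):
  [S' → . S] has the dot before S: add [S → . x], [S → . A], [S → . x / A]
  [S → . A] has the dot before A: add [A → . + y], [A → . S / x], [A → . / +]
No further items can be added.

I₀ = { [A → . + y], [A → . / +], [A → . S / x], [S → . A], [S → . x / A], [S → . x], [S' → . S] }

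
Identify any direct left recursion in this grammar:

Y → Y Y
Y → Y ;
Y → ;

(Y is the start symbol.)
Y → Y Y: LEFT RECURSIVE (starts with Y)
Y → Y ;: LEFT RECURSIVE (starts with Y)
Y → ;: starts with ';'

The grammar has direct left recursion on: Y.

Answer: Yes, Y is left-recursive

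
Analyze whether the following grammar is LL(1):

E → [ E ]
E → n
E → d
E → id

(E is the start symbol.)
A grammar is LL(1) if for each non-terminal N with multiple productions, the predict sets of those productions are pairwise disjoint, where PREDICT(N → α) = (FIRST(α) \ {ε}) ∪ (FOLLOW(N) if α ⇒* ε).

For E:
  PREDICT(E → '[' E ']') = { '[' }
  PREDICT(E → n) = { 'n' }
  PREDICT(E → d) = { 'd' }
  PREDICT(E → id) = { 'id' }

All predict sets are disjoint. The grammar IS LL(1).

Answer: Yes, the grammar is LL(1).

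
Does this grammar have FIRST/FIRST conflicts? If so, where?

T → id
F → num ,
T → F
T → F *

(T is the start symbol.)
Yes. T → F / T → F '*' on { 'num' }

A FIRST/FIRST conflict occurs when two productions N → α and N → β for the same non-terminal have FIRST(α) ∩ FIRST(β) ≠ ∅ (with ε ∈ FIRST of a nullable right-hand side, so two nullable alternatives also conflict).

FIRST sets of the non-terminals at (or reachable through a nullable prefix from) the front of some alternative:
  FIRST(F) = { 'num' }

Productions for T:
  T → id: FIRST = { 'id' }
  T → F: FIRST = { 'num' }
  T → F *: FIRST = { 'num' }
F has only one production, so no FIRST/FIRST conflict is possible there.

Conflict for T: T → F and T → F *
  Overlap: { 'num' }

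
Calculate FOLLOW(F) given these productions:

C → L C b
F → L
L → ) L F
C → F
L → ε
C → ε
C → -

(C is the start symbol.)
{ $, ')', '-', 'b' }

To compute FOLLOW(F), find every occurrence of F on a right-hand side N → α F β: add FIRST(β) \ {ε}, and if β is empty or nullable also add FOLLOW(N). Iterate to a fixed point.

In L → ) L F: F is at the end, add FOLLOW(L)
In C → F: F is at the end, add FOLLOW(C)

The FOLLOW sets referred to above (computed the same way, to a fixed point):
  FOLLOW(L) = { $, ')', '-', 'b' }
  FOLLOW(C) = { $, 'b' }

Taking the union: FOLLOW(F) = { $, ')', '-', 'b' }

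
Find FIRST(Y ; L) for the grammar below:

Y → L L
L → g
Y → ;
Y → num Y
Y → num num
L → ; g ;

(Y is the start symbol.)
{ ';', 'g', 'num' }

FIRST sets of the non-terminals involved (from the grammar, by fixed-point iteration):
  FIRST(Y) = { ';', 'g', 'num' }

To compute FIRST(Y ; L), process the symbols left to right:
Symbol Y is a non-terminal. Add FIRST(Y) \ {ε} = { ';', 'g', 'num' }
Y is not nullable (ε ∉ FIRST(Y)), so stop here.
FIRST(Y ; L) = { ';', 'g', 'num' }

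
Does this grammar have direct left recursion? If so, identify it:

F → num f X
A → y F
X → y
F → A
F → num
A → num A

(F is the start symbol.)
No direct left recursion

F → num f X: starts with num
A → y F: starts with y
X → y: starts with y
F → A: starts with A
F → num: starts with num
A → num A: starts with num

No direct left recursion found.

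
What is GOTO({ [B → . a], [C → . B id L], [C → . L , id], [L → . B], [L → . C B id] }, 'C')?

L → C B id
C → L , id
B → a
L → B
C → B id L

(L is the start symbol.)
{ [B → . a], [L → C . B id] }

GOTO(I, 'C') = CLOSURE({ [A → αX.β] : [A → α.Xβ] ∈ I, X = 'C' })

Items with dot before 'C', with the dot advanced:
  [L → . C B id] → [L → C . B id]
Closure of the advanced items:
  [L → C . B id] has the dot before B: add [B → . a]

GOTO = { [B → . a], [L → C . B id] }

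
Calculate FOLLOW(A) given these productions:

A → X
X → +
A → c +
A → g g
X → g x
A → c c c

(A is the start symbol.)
To compute FOLLOW(A), find every occurrence of A on a right-hand side N → α A β: add FIRST(β) \ {ε}, and if β is empty or nullable also add FOLLOW(N). Iterate to a fixed point.

A is the start symbol, so $ ∈ FOLLOW(A).
A does not occur on any right-hand side.

Taking the union: FOLLOW(A) = { $ }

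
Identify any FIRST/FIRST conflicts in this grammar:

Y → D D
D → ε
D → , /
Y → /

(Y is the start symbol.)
No FIRST/FIRST conflicts.

A FIRST/FIRST conflict occurs when two productions N → α and N → β for the same non-terminal have FIRST(α) ∩ FIRST(β) ≠ ∅ (with ε ∈ FIRST of a nullable right-hand side, so two nullable alternatives also conflict).

FIRST sets of the non-terminals at (or reachable through a nullable prefix from) the front of some alternative:
  FIRST(D) = { ',', ε }

Productions for Y:
  Y → D D: FIRST = { ',', ε }
  Y → /: FIRST = { '/' }
Productions for D:
  D → ε: FIRST = { ε }
  D → , /: FIRST = { ',' }

All alternatives of each non-terminal have pairwise disjoint FIRST sets.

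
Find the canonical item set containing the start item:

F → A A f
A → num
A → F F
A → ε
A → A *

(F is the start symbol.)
First, augment the grammar with F' → F
I₀ = CLOSURE({ [F' → . F] }):
  [F' → . F] has the dot before F: add [F → . A A f]
  [F → . A A f] has the dot before A: add [A → . num], [A → . F F], [A → .], [A → . A *]
No further items can be added.

I₀ = { [A → . A *], [A → . F F], [A → . num], [A → .], [F → . A A f], [F' → . F] }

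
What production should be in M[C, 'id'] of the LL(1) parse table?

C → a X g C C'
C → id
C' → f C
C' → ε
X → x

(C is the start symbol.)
C → id

To find M[C, 'id'], we find productions for C where 'id' is in the predict set (PREDICT(N → α) = (FIRST(α) \ {ε}) ∪ (FOLLOW(N) if α ⇒* ε)).

C → a X g C C': PREDICT = { 'a' }
C → id: PREDICT = { 'id' }
  'id' is in predict set, so this production goes in M[C, 'id']

M[C, 'id'] = C → id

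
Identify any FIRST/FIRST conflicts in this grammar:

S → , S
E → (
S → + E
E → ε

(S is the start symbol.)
A FIRST/FIRST conflict occurs when two productions N → α and N → β for the same non-terminal have FIRST(α) ∩ FIRST(β) ≠ ∅ (with ε ∈ FIRST of a nullable right-hand side, so two nullable alternatives also conflict).

Productions for S:
  S → , S: FIRST = { ',' }
  S → + E: FIRST = { '+' }
Productions for E:
  E → (: FIRST = { '(' }
  E → ε: FIRST = { ε }

All alternatives of each non-terminal have pairwise disjoint FIRST sets.

Answer: No FIRST/FIRST conflicts.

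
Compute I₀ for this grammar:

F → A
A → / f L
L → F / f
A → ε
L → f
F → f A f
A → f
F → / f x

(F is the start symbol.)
First, augment the grammar with F' → F
I₀ = CLOSURE({ [F' → . F] }):
  [F' → . F] has the dot before F: add [F → . A], [F → . f A f], [F → . / f x]
  [F → . A] has the dot before A: add [A → . / f L], [A → .], [A → . f]
No further items can be added.

I₀ = { [A → . / f L], [A → . f], [A → .], [F → . / f x], [F → . A], [F → . f A f], [F' → . F] }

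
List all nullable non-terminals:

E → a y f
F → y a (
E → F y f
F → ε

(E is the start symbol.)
A non-terminal is nullable if it can derive ε (the empty string): either it has an ε-production, or it has a production whose right-hand side consists entirely of nullable non-terminals.

ε-productions: F → ε
So F is immediately nullable.
No further non-terminal can be added: every production for the remaining non-terminals contains a terminal or a non-nullable non-terminal.
Nullable = { 'F' }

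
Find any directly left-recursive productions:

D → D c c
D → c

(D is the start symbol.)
Yes, D is left-recursive

D → D c c: LEFT RECURSIVE (starts with D)
D → c: starts with c

The grammar has direct left recursion on: D.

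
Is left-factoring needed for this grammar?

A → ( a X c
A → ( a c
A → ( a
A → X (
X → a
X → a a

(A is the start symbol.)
Yes, A has productions with common prefix '( a'; X has productions with common prefix 'a'

Left-factoring is needed when two productions for the same non-terminal
share a common prefix on the right-hand side.

Productions for A:
  A → ( a X c
  A → ( a c
  A → ( a
  A → X (
Productions for X:
  X → a
  X → a a

Found common prefix '( a' in productions for A
Found common prefix 'a' in productions for X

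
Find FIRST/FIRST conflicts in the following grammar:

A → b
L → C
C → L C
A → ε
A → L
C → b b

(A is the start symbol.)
A FIRST/FIRST conflict occurs when two productions N → α and N → β for the same non-terminal have FIRST(α) ∩ FIRST(β) ≠ ∅ (with ε ∈ FIRST of a nullable right-hand side, so two nullable alternatives also conflict).

FIRST sets of the non-terminals at (or reachable through a nullable prefix from) the front of some alternative:
  FIRST(L) = { 'b' }

Productions for A:
  A → b: FIRST = { 'b' }
  A → ε: FIRST = { ε }
  A → L: FIRST = { 'b' }
Productions for C:
  C → L C: FIRST = { 'b' }
  C → b b: FIRST = { 'b' }
L has only one production, so no FIRST/FIRST conflict is possible there.

Conflict for A: A → b and A → L
  Overlap: { 'b' }
Conflict for C: C → L C and C → b b
  Overlap: { 'b' }

Answer: Yes. A → b / A → L on { 'b' }; C → L C / C → b b on { 'b' }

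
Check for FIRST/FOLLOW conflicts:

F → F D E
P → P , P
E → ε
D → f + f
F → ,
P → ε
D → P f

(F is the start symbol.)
Yes. P → P ',' P with FOLLOW(P) on { ',' }

A FIRST/FOLLOW conflict occurs when a non-terminal N has a nullable alternative N → β (β ⇒* ε) and another alternative N → α with FIRST(α) ∩ FOLLOW(N) ≠ ∅: on such a lookahead the parser cannot decide between expanding α and letting N vanish via β.

Nullable non-terminals: E, P.
FIRST sets used below: FIRST(P) = { ',', ε }
E has a nullable alternative but only one production, so nothing to check.

P: nullable alternative(s) P → ε; FOLLOW(P) = { ',', 'f' }
  P → P , P: FIRST \ {ε} = { ',' } — overlaps FOLLOW(P) on { ',' }: CONFLICT
  P → ε: FIRST \ {ε} = { } — this is the only nullable alternative, skip

D, F have no nullable alternative, so no FIRST/FOLLOW check is needed there.

So the grammar has 1 FIRST/FOLLOW conflict (marked CONFLICT above).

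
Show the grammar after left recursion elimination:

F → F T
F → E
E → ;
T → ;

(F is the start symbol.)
F → E F'
F' → T F'
F' → ε
E → ;
T → ;

F is directly left-recursive. The standard transformation for
  A → A α₁ | ... | A α_m | β₁ | ... | β_n
is
  A  → β₁ A' | ... | β_n A'
  A' → α₁ A' | ... | α_m A' | ε

F → E becomes F → E F'
F → F T becomes F' → T F'
Add F' → ε

Productions for other non-terminals are unchanged:
  E → ;
  T → ;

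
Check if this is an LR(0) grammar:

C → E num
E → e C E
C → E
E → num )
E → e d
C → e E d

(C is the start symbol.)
No. Shift-reduce conflict between [C → E .] and [C → E . num]

A grammar is LR(0) if no state in the canonical LR(0) collection has:
  - both a shift item (dot before a terminal) and a complete item (shift-reduce conflict), or
  - two or more complete items (reduce-reduce conflict; the accept item [C' → C .] counts as a complete item here).

Augment with C' → C and build the canonical LR(0) collection (I0 = CLOSURE({[C' → . C]}), then GOTO on every symbol after a dot until no new states appear). It has 13 states:
  I0: { [C → . E num], [C → . E], [C → . e E d], [C' → . C], [E → . e C E], [E → . e d], [E → . num )] }  — shift
  I1: { [C' → C .] }  — accept
  I2: { [C → E . num], [C → E .] }  — shift, reduce
  I3: { [C → . E num], [C → . E], [C → . e E d], [C → e . E d], [E → . e C E], [E → . e d], [E → . num )], [E → e . C E], [E → e . d] }  — shift
  I4: { [E → num . )] }  — shift
  I5: { [E → num ) .] }  — reduce
  I6: { [E → . e C E], [E → . e d], [E → . num )], [E → e C . E] }  — shift
  I7: { [C → E . num], [C → E .], [C → e E . d] }  — shift, reduce
  I8: { [E → e d .] }  — reduce
  I9: { [C → e E d .] }  — reduce
  I10: { [C → E num .] }  — reduce
  I11: { [E → e C E .] }  — reduce
  I12: { [C → . E num], [C → . E], [C → . e E d], [E → . e C E], [E → . e d], [E → . num )], [E → e . C E], [E → e . d] }  — shift

Conflict in state I2:
  Shift-reduce conflict between [C → E .] and [C → E . num]
So the grammar is NOT LR(0).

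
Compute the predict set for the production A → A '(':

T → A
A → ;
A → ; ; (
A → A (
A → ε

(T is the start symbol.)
{ '(', ';' }

PREDICT(A → A '(') = (FIRST(RHS) \ {ε}) ∪ (FOLLOW(A) if ε ∈ FIRST(RHS), i.e. RHS ⇒* ε)
FIRST(A) = { '(', ';', ε }
FIRST(A '(') = { '(', ';' }
ε ∉ FIRST(A '('), so FOLLOW(A) is not added.
PREDICT(A → A '(') = { '(', ';' }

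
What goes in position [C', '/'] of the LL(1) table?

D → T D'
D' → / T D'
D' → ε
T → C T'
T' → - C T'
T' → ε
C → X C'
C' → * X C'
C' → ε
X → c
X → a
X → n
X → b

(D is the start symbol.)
To find M[C', '/'], we find productions for C' where '/' is in the predict set (PREDICT(N → α) = (FIRST(α) \ {ε}) ∪ (FOLLOW(N) if α ⇒* ε)).

Relevant sets:
  FOLLOW(C') = { $, '-', '/' }

C' → * X C': PREDICT = { '*' }
C' → ε: PREDICT = { $, '-', '/' }
  '/' is in predict set, so this production goes in M[C', '/']

M[C', '/'] = C' → ε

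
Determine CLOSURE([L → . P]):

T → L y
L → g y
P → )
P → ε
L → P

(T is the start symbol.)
To compute CLOSURE, for each item [A → α.Bβ] where B is a non-terminal, add [B → .γ] for all productions B → γ; repeat for the newly added items until nothing changes.

Start with: [L → . P]
  [L → . P] has the dot before P: add [P → . )], [P → .]
No further items can be added.

CLOSURE = { [L → . P], [P → . )], [P → .] }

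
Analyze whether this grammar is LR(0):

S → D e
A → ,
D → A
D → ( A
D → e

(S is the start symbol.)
Yes, the grammar is LR(0)

A grammar is LR(0) if no state in the canonical LR(0) collection has:
  - both a shift item (dot before a terminal) and a complete item (shift-reduce conflict), or
  - two or more complete items (reduce-reduce conflict; the accept item [S' → S .] counts as a complete item here).

Augment with S' → S and build the canonical LR(0) collection (I0 = CLOSURE({[S' → . S]}), then GOTO on every symbol after a dot until no new states appear). It has 9 states:
  I0: { [A → . ,], [D → . ( A], [D → . A], [D → . e], [S → . D e], [S' → . S] }  — shift
  I1: { [A → . ,], [D → ( . A] }  — shift
  I2: { [A → , .] }  — reduce
  I3: { [D → A .] }  — reduce
  I4: { [S → D . e] }  — shift
  I5: { [S' → S .] }  — accept
  I6: { [D → e .] }  — reduce
  I7: { [S → D e .] }  — reduce
  I8: { [D → ( A .] }  — reduce

Every state is either a pure shift/goto state or contains exactly one complete item and nothing to shift — no conflicts. The grammar is LR(0).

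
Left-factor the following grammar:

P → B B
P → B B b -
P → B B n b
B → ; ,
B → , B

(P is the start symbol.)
P → B B P'
P' → ε
P' → b -
P' → n b
B → ; ,
B → , B

Left-factoring transforms A → αβ₁ | αβ₂ into A → αA' and A' → β₁ | β₂
(α is the longest common prefix among the alternatives). Repeat until
no nonterminal has two alternatives with a common prefix.

Round 1: P has alternatives sharing prefix 'B B'. Introduce P': P → B B P'
  Add: P' → ε
  Add: P' → b -
  Add: P' → n b

No remaining common prefixes — done.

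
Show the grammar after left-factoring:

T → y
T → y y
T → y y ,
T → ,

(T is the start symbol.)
T → y T'
T' → ε
T' → y T''
T'' → ε
T'' → ,
T → ,

Left-factoring transforms A → αβ₁ | αβ₂ into A → αA' and A' → β₁ | β₂
(α is the longest common prefix among the alternatives). Repeat until
no nonterminal has two alternatives with a common prefix.

Round 1: T has alternatives sharing prefix 'y'. Introduce T': T → y T'
  Add: T' → ε
  Add: T' → y
  Add: T' → y ,

Round 2: T' has alternatives sharing prefix 'y'. Introduce T'': T' → y T''
  Add: T'' → ε
  Add: T'' → ,

No remaining common prefixes — done.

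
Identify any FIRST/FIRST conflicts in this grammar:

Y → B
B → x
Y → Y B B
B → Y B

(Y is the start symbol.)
A FIRST/FIRST conflict occurs when two productions N → α and N → β for the same non-terminal have FIRST(α) ∩ FIRST(β) ≠ ∅ (with ε ∈ FIRST of a nullable right-hand side, so two nullable alternatives also conflict).

FIRST sets of the non-terminals at (or reachable through a nullable prefix from) the front of some alternative:
  FIRST(B) = { 'x' }
  FIRST(Y) = { 'x' }

Productions for Y:
  Y → B: FIRST = { 'x' }
  Y → Y B B: FIRST = { 'x' }
Productions for B:
  B → x: FIRST = { 'x' }
  B → Y B: FIRST = { 'x' }

Conflict for Y: Y → B and Y → Y B B
  Overlap: { 'x' }
Conflict for B: B → x and B → Y B
  Overlap: { 'x' }

Answer: Yes. Y → B / Y → Y B B on { 'x' }; B → x / B → Y B on { 'x' }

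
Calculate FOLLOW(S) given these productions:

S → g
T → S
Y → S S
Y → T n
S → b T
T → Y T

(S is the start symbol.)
{ $, 'b', 'g', 'n' }

To compute FOLLOW(S), find every occurrence of S on a right-hand side N → α S β: add FIRST(β) \ {ε}, and if β is empty or nullable also add FOLLOW(N). Iterate to a fixed point.

S is the start symbol, so $ ∈ FOLLOW(S).
In T → S: S is at the end, add FOLLOW(T)
In Y → S S: S is followed by S, add FIRST(S) \ {ε} = { 'b', 'g' }
In Y → S S: S is at the end, add FOLLOW(Y)

The FOLLOW sets referred to above (computed the same way, to a fixed point):
  FOLLOW(T) = { $, 'b', 'g', 'n' }
  FOLLOW(Y) = { 'b', 'g' }

Taking the union: FOLLOW(S) = { $, 'b', 'g', 'n' }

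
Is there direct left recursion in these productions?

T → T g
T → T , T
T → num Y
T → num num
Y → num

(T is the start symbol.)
Yes, T is left-recursive

Direct left recursion occurs when N → N α for some non-terminal N (the right-hand side begins with the left-hand side itself).

T → T g: LEFT RECURSIVE (starts with T)
T → T , T: LEFT RECURSIVE (starts with T)
T → num Y: starts with num
T → num num: starts with num
Y → num: starts with num

The grammar has direct left recursion on: T.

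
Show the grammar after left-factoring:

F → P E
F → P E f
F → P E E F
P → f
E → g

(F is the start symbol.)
Left-factoring transforms A → αβ₁ | αβ₂ into A → αA' and A' → β₁ | β₂
(α is the longest common prefix among the alternatives). Repeat until
no nonterminal has two alternatives with a common prefix.

Round 1: F has alternatives sharing prefix 'P E'. Introduce F': F → P E F'
  Add: F' → ε
  Add: F' → f
  Add: F' → E F

No remaining common prefixes — done.

Resulting grammar:
F → P E F'
F' → ε
F' → f
F' → E F
P → f
E → g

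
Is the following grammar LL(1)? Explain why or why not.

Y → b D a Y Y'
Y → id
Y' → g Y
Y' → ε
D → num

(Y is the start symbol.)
No. Predict set conflict for Y': { 'g' }

Relevant sets:
  FOLLOW(Y') = { $, 'g' }

For Y:
  PREDICT(Y → b D a Y Y') = { 'b' }
  PREDICT(Y → id) = { 'id' }
For Y':
  PREDICT(Y' → g Y) = { 'g' }
  PREDICT(Y' → ε) = { $, 'g' }
D has a single production, so nothing to check there.

Conflict found: Predict set conflict for Y': { 'g' }
The grammar is NOT LL(1).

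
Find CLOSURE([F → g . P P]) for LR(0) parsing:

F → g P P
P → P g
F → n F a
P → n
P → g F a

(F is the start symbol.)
{ [F → g . P P], [P → . P g], [P → . g F a], [P → . n] }

To compute CLOSURE, for each item [A → α.Bβ] where B is a non-terminal, add [B → .γ] for all productions B → γ; repeat for the newly added items until nothing changes.

Start with: [F → g . P P]
  [F → g . P P] has the dot before P: add [P → . P g], [P → . n], [P → . g F a]
No further items can be added.

CLOSURE = { [F → g . P P], [P → . P g], [P → . g F a], [P → . n] }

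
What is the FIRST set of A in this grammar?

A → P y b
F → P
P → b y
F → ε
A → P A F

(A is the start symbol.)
To compute FIRST(A), examine every production with A on the left-hand side, reading each right-hand side left to right until a non-nullable symbol is reached.

FIRST sets of the other non-terminals involved (by the same procedure, iterated to a fixed point):
  FIRST(P) = { 'b' }

From A → P y b:
  - P is a non-terminal: add FIRST(P) \ {ε} = { 'b' }
    P is not nullable, so stop
From A → P A F:
  - P is a non-terminal: add FIRST(P) \ {ε} = { 'b' }
    P is not nullable, so stop

Collecting: FIRST(A) = { 'b' }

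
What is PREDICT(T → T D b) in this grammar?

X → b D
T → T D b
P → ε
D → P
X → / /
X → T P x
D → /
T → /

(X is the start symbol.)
{ '/' }

PREDICT(T → T D b) = (FIRST(RHS) \ {ε}) ∪ (FOLLOW(T) if ε ∈ FIRST(RHS), i.e. RHS ⇒* ε)
FIRST(T) = { '/' }
FIRST(T D b) = { '/' }
ε ∉ FIRST(T D b), so FOLLOW(T) is not added.
PREDICT(T → T D b) = { '/' }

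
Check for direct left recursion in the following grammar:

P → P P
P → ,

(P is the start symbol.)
Yes, P is left-recursive

Direct left recursion occurs when N → N α for some non-terminal N (the right-hand side begins with the left-hand side itself).

P → P P: LEFT RECURSIVE (starts with P)
P → ,: starts with ','

The grammar has direct left recursion on: P.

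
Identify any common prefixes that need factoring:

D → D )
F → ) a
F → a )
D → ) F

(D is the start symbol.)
Left-factoring is needed when two productions for the same non-terminal
share a common prefix on the right-hand side.

Productions for D:
  D → D )
  D → ) F
Productions for F:
  F → ) a
  F → a )

No common prefixes found.

Answer: No, left-factoring is not needed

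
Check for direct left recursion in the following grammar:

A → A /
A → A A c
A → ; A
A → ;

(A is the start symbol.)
Yes, A is left-recursive

Direct left recursion occurs when N → N α for some non-terminal N (the right-hand side begins with the left-hand side itself).

A → A /: LEFT RECURSIVE (starts with A)
A → A A c: LEFT RECURSIVE (starts with A)
A → ; A: starts with ';'
A → ;: starts with ';'

The grammar has direct left recursion on: A.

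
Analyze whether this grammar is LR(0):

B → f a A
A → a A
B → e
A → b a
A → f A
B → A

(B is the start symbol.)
No. Reduce-reduce conflict: [A → a A .] and [B → f a A .]

A grammar is LR(0) if no state in the canonical LR(0) collection has:
  - both a shift item (dot before a terminal) and a complete item (shift-reduce conflict), or
  - two or more complete items (reduce-reduce conflict; the accept item [B' → B .] counts as a complete item here).

Augment with B' → B and build the canonical LR(0) collection (I0 = CLOSURE({[B' → . B]}), then GOTO on every symbol after a dot until no new states appear). It has 13 states:
  I0: { [A → . a A], [A → . b a], [A → . f A], [B → . A], [B → . e], [B → . f a A], [B' → . B] }  — shift
  I1: { [B → A .] }  — reduce
  I2: { [B' → B .] }  — accept
  I3: { [A → . a A], [A → . b a], [A → . f A], [A → a . A] }  — shift
  I4: { [A → b . a] }  — shift
  I5: { [B → e .] }  — reduce
  I6: { [A → . a A], [A → . b a], [A → . f A], [A → f . A], [B → f . a A] }  — shift
  I7: { [A → f A .] }  — reduce
  I8: { [A → . a A], [A → . b a], [A → . f A], [A → a . A], [B → f a . A] }  — shift
  I9: { [A → . a A], [A → . b a], [A → . f A], [A → f . A] }  — shift
  I10: { [A → a A .], [B → f a A .] }  — 2 reduces
  I11: { [A → b a .] }  — reduce
  I12: { [A → a A .] }  — reduce

Conflict in state I10:
  Reduce-reduce conflict: [A → a A .] and [B → f a A .]
So the grammar is NOT LR(0).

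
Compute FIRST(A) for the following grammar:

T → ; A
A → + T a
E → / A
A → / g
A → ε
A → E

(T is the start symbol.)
{ '+', '/', ε }

To compute FIRST(A), examine every production with A on the left-hand side, reading each right-hand side left to right until a non-nullable symbol is reached.

FIRST sets of the other non-terminals involved (by the same procedure, iterated to a fixed point):
  FIRST(E) = { '/' }

From A → + T a:
  - '+' is a terminal: add '+' and stop
From A → / g:
  - '/' is a terminal: add '/' and stop
From A → ε:
  - ε-production, so ε ∈ FIRST(A)
From A → E:
  - E is a non-terminal: add FIRST(E) \ {ε} = { '/' }
    E is not nullable, so stop

Collecting: FIRST(A) = { '+', '/', ε }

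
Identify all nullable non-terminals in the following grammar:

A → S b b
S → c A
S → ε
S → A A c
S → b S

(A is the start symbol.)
{ 'S' }

A non-terminal is nullable if it can derive ε (the empty string): either it has an ε-production, or it has a production whose right-hand side consists entirely of nullable non-terminals.

ε-productions: S → ε
So S is immediately nullable.
No further non-terminal can be added: every production for the remaining non-terminals contains a terminal or a non-nullable non-terminal.
Nullable = { 'S' }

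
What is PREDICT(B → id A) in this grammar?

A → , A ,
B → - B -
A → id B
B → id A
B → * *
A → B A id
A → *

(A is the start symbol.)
PREDICT(B → id A) = (FIRST(RHS) \ {ε}) ∪ (FOLLOW(B) if ε ∈ FIRST(RHS), i.e. RHS ⇒* ε)
FIRST(id A) = { 'id' }
ε ∉ FIRST(id A), so FOLLOW(B) is not added.
PREDICT(B → id A) = { 'id' }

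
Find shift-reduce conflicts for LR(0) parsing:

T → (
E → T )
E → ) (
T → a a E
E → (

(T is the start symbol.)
A shift-reduce conflict occurs when an LR(0) state has both:
  - a complete (reduce) item [A → α .] (dot at the end), and
  - a shift item [B → β . c γ] (dot before a terminal).

Augment with T' → T and build the canonical LR(0) collection (I0 = CLOSURE({[T' → . T]}), then GOTO on every symbol after a dot until no new states appear). It has 11 states:
  I0: { [T → . (], [T → . a a E], [T' → . T] }  — shift
  I1: { [T → ( .] }  — reduce
  I2: { [T' → T .] }  — accept
  I3: { [T → a . a E] }  — shift
  I4: { [E → . (], [E → . ) (], [E → . T )], [T → . (], [T → . a a E], [T → a a . E] }  — shift
  I5: { [E → ( .], [T → ( .] }  — 2 reduces
  I6: { [E → ) . (] }  — shift
  I7: { [T → a a E .] }  — reduce
  I8: { [E → T . )] }  — shift
  I9: { [E → T ) .] }  — reduce
  I10: { [E → ) ( .] }  — reduce

No state contains both a complete item and a shift item.

Answer: No shift-reduce conflicts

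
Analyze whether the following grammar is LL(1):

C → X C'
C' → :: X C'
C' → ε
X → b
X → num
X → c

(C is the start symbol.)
Relevant sets:
  FOLLOW(C') = { $ }

For C':
  PREDICT(C' → :: X C') = { '::' }
  PREDICT(C' → ε) = { $ }
For X:
  PREDICT(X → b) = { 'b' }
  PREDICT(X → num) = { 'num' }
  PREDICT(X → c) = { 'c' }
C has a single production, so nothing to check there.

All predict sets are disjoint. The grammar IS LL(1).

Answer: Yes, the grammar is LL(1).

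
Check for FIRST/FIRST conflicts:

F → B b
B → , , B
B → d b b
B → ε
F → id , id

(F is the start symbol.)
A FIRST/FIRST conflict occurs when two productions N → α and N → β for the same non-terminal have FIRST(α) ∩ FIRST(β) ≠ ∅ (with ε ∈ FIRST of a nullable right-hand side, so two nullable alternatives also conflict).

FIRST sets of the non-terminals at (or reachable through a nullable prefix from) the front of some alternative:
  FIRST(B) = { ',', 'd', ε }

Productions for F:
  F → B b: FIRST = { ',', 'b', 'd' }
  F → id , id: FIRST = { 'id' }
Productions for B:
  B → , , B: FIRST = { ',' }
  B → d b b: FIRST = { 'd' }
  B → ε: FIRST = { ε }

All alternatives of each non-terminal have pairwise disjoint FIRST sets.

Answer: No FIRST/FIRST conflicts.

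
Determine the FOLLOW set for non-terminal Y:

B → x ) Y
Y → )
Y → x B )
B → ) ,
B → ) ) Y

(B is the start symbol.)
To compute FOLLOW(Y), find every occurrence of Y on a right-hand side N → α Y β: add FIRST(β) \ {ε}, and if β is empty or nullable also add FOLLOW(N). Iterate to a fixed point.

In B → x ) Y: Y is at the end, add FOLLOW(B)
In B → ) ) Y: Y is at the end, add FOLLOW(B)

The FOLLOW sets referred to above (computed the same way, to a fixed point):
  FOLLOW(B) = { $, ')' }

Taking the union: FOLLOW(Y) = { $, ')' }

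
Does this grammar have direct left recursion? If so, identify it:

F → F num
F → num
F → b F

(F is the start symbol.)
Yes, F is left-recursive

Direct left recursion occurs when N → N α for some non-terminal N (the right-hand side begins with the left-hand side itself).

F → F num: LEFT RECURSIVE (starts with F)
F → num: starts with num
F → b F: starts with b

The grammar has direct left recursion on: F.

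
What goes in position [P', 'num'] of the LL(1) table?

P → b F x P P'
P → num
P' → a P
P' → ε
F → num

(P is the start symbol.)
Empty (error entry)

To find M[P', 'num'], we find productions for P' where 'num' is in the predict set (PREDICT(N → α) = (FIRST(α) \ {ε}) ∪ (FOLLOW(N) if α ⇒* ε)).

Relevant sets:
  FOLLOW(P') = { $, 'a' }

P' → a P: PREDICT = { 'a' }
P' → ε: PREDICT = { $, 'a' }

M[P', 'num'] is empty (no production applies)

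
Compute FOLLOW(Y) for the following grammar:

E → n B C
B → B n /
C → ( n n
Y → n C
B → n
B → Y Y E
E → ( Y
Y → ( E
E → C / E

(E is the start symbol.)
{ $, '(', 'n' }

To compute FOLLOW(Y), find every occurrence of Y on a right-hand side N → α Y β: add FIRST(β) \ {ε}, and if β is empty or nullable also add FOLLOW(N). Iterate to a fixed point.

In B → Y Y E: Y is followed by Y E, add FIRST(Y E) \ {ε} = { '(', 'n' }
In B → Y Y E: Y is followed by E, add FIRST(E) \ {ε} = { '(', 'n' }
In E → ( Y: Y is at the end, add FOLLOW(E)

The FOLLOW sets referred to above (computed the same way, to a fixed point):
  FOLLOW(E) = { $, '(', 'n' }

Taking the union: FOLLOW(Y) = { $, '(', 'n' }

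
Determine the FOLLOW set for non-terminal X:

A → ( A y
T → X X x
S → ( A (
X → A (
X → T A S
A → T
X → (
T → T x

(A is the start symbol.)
In T → X X x: X is followed by X x, add FIRST(X x) \ {ε} = { '(' }
In T → X X x: X is followed by x, add FIRST(x) \ {ε} = { 'x' }

Taking the union: FOLLOW(X) = { '(', 'x' }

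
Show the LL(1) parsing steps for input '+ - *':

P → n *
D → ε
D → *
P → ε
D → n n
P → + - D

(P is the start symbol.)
LL(1) parsing maintains a stack (initially the start symbol over $) and the input. At each step: if the stack top is a terminal, match it against the current input token; if it is a non-terminal N, replace it with the RHS of M[N, lookahead] (the unique production whose predict set contains the lookahead).

Stack is shown with the top on the left.

Stack    Input    Action
------------------------
P $      + - * $  output P → + - D
+ - D $  + - * $  match '+'
- D $    - * $    match '-'
D $      * $      output D → *
* $      * $      match '*'
$        $        accept

The string is accepted.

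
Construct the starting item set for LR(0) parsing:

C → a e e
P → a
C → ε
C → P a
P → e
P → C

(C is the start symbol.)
First, augment the grammar with C' → C
I₀ = CLOSURE({ [C' → . C] }):
  [C' → . C] has the dot before C: add [C → . a e e], [C → .], [C → . P a]
  [C → . P a] has the dot before P: add [P → . a], [P → . e], [P → . C]
No further items can be added.

I₀ = { [C → . P a], [C → . a e e], [C → .], [C' → . C], [P → . C], [P → . a], [P → . e] }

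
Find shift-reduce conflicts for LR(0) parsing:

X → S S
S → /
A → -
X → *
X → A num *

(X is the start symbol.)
A shift-reduce conflict occurs when an LR(0) state has both:
  - a complete (reduce) item [A → α .] (dot at the end), and
  - a shift item [B → β . c γ] (dot before a terminal).

Augment with X' → X and build the canonical LR(0) collection (I0 = CLOSURE({[X' → . X]}), then GOTO on every symbol after a dot until no new states appear). It has 10 states:
  I0: { [A → . -], [S → . /], [X → . *], [X → . A num *], [X → . S S], [X' → . X] }  — shift
  I1: { [X → * .] }  — reduce
  I2: { [A → - .] }  — reduce
  I3: { [S → / .] }  — reduce
  I4: { [X → A . num *] }  — shift
  I5: { [S → . /], [X → S . S] }  — shift
  I6: { [X' → X .] }  — accept
  I7: { [X → S S .] }  — reduce
  I8: { [X → A num . *] }  — shift
  I9: { [X → A num * .] }  — reduce

No state contains both a complete item and a shift item.

Answer: No shift-reduce conflicts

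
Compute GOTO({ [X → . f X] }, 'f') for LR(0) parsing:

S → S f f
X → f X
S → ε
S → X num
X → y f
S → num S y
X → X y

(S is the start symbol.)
GOTO(I, 'f') = CLOSURE({ [A → αX.β] : [A → α.Xβ] ∈ I, X = 'f' })

Items with dot before 'f', with the dot advanced:
  [X → . f X] → [X → f . X]
Closure of the advanced items:
  [X → f . X] has the dot before X: add [X → . f X], [X → . y f], [X → . X y]

GOTO = { [X → . X y], [X → . f X], [X → . y f], [X → f . X] }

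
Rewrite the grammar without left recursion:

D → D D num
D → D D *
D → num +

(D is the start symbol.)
D is directly left-recursive. The standard transformation for
  A → A α₁ | ... | A α_m | β₁ | ... | β_n
is
  A  → β₁ A' | ... | β_n A'
  A' → α₁ A' | ... | α_m A' | ε

D → num + becomes D → num + D'
D → D D num becomes D' → D num D'
D → D D * becomes D' → D * D'
Add D' → ε

Resulting grammar:
D → num + D'
D' → D num D'
D' → D * D'
D' → ε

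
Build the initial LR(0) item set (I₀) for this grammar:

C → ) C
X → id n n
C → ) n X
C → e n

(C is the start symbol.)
First, augment the grammar with C' → C
I₀ = CLOSURE({ [C' → . C] }):
  [C' → . C] has the dot before C: add [C → . ) C], [C → . ) n X], [C → . e n]
No further items can be added.

I₀ = { [C → . ) C], [C → . ) n X], [C → . e n], [C' → . C] }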